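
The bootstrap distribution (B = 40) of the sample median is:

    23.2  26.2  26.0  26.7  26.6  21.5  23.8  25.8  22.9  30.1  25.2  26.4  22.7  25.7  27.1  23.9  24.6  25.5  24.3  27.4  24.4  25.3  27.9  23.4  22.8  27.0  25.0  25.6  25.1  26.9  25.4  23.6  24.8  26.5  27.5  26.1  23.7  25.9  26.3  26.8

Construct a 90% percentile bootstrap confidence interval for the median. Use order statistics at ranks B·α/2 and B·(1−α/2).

Sorted replicates: 21.5, 22.7, 22.8, 22.9, 23.2, 23.4, 23.6, 23.7, 23.8, 23.9, 24.3, 24.4, 24.6, 24.8, 25.0, 25.1, 25.2, 25.3, 25.4, 25.5, 25.6, 25.7, 25.8, 25.9, 26.0, 26.1, 26.2, 26.3, 26.4, 26.5, 26.6, 26.7, 26.8, 26.9, 27.0, 27.1, 27.4, 27.5, 27.9, 30.1
α = 0.10; lower rank = 40 × 0.050 = 2; upper rank = 40 × 0.950 = 38.
The 2nd smallest replicate is 22.7; the 38th is 27.5.

(22.7, 27.5)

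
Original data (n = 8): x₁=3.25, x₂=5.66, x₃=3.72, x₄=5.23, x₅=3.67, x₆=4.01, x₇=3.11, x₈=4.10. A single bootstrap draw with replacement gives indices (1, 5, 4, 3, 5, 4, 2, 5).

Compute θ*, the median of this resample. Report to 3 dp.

θ* = 3.695

Resample values: 3.25, 3.67, 5.23, 3.72, 3.67, 5.23, 5.66, 3.67.
Sorted: 3.25, 3.67, 3.67, 3.67, 3.72, 5.23, 5.23, 5.66
Median = average of the two middle values = 3.695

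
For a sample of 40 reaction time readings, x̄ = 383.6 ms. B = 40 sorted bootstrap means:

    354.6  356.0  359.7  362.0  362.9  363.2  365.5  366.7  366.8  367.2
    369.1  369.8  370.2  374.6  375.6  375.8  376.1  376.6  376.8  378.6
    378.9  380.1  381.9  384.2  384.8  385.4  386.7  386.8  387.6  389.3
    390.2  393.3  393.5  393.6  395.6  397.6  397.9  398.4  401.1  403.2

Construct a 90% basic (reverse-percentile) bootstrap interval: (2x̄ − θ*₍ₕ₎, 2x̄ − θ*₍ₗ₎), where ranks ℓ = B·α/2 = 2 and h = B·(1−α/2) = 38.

(368.8, 411.2)

Percentile endpoints at ranks 2 and 38: θ*₍2₎ = 356.0, θ*₍38₎ = 398.4.
Basic interval reflects these around x̄:
  lower = 2 × 383.6 − 398.4 = 368.8
  upper = 2 × 383.6 − 356.0 = 411.2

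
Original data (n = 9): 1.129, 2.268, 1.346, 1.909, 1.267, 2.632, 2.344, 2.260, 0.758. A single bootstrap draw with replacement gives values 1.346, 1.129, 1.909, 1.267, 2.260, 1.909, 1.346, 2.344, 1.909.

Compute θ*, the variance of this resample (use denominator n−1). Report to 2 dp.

Mean = 1.7132; sum of squared deviations = 1.6220
s² = 1.6220 / 8 = 0.2027

θ* = 0.20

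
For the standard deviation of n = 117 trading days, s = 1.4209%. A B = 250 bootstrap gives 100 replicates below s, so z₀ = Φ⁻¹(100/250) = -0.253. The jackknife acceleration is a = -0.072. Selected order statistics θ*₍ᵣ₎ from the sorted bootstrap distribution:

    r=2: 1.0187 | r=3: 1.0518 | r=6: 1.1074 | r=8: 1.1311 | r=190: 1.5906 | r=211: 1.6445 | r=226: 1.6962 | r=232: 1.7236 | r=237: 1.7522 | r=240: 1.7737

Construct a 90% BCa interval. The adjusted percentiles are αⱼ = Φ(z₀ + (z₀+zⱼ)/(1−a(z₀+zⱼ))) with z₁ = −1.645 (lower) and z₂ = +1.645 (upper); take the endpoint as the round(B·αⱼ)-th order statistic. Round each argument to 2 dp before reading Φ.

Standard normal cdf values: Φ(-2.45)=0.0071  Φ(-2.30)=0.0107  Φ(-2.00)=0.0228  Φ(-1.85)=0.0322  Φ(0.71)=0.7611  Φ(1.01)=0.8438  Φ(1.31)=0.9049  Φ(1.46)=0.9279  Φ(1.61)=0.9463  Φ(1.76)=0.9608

(1.0187, 1.6445)

Lower: z₀ + z₁ = -0.253 + (-1.645) = -1.898; 1 − a(z₀+z₁) = 1 − (-0.072)(-1.898) = 0.8633; argument = -0.253 + (-1.898)/0.8633 = -2.4514 → -2.45.
α₁ = Φ(-2.45) = 0.0071; rank = round(250 × 0.0071) = 2; θ*₍2₎ = 1.0187.
Upper: z₀ + z₂ = 1.392; 1 − a(z₀+z₂) = 1.1002; argument = 1.0122 → 1.01; α₂ = 0.8438; rank = 211; θ*₍211₎ = 1.6445.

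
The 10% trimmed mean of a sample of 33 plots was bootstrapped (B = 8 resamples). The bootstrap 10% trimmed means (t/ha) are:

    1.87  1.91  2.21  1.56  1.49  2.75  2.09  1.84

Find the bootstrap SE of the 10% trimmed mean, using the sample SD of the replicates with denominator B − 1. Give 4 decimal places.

Bootstrap SE is the standard deviation of the 8 replicate 10% trimmed means.
Mean of replicates: (1.87 + 1.91 + 2.21 + 1.56 + 1.49 + 2.75 + 2.09 + 1.84) / 8 = 15.72000 / 8 = 1.96500
Sum of squared deviations: (−0.09500)² + (−0.05500)² + (+0.24500)² + (−0.40500)² + (−0.47500)² + (+0.78500)² + (+0.12500)² + (−0.12500)² = 1.10920
Variance = 1.10920 / 7 = 0.15846
SE* = √0.15846

SE* = 0.3981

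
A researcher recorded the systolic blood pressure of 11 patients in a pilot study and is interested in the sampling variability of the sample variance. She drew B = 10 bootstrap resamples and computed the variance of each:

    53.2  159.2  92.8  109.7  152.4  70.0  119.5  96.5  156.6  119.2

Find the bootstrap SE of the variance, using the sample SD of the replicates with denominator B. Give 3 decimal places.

Bootstrap SE is the standard deviation of the 10 replicate variances.
Mean of replicates: (53.2 + 159.2 + 92.8 + 109.7 + 152.4 + 70.0 + 119.5 + 96.5 + 156.6 + 119.2) / 10 = 1129.1000 / 10 = 112.9100
Sum of squared deviations: (−59.7100)² + (+46.2900)² + (−20.1100)² + (−3.2100)² + (+39.4900)² + (−42.9100)² + (+6.5900)² + (−16.4100)² + (+43.6900)² + (+6.2900)² = 11784.5890
Variance = 11784.5890 / 10 = 1178.4589
SE* = √1178.4589

SE* = 34.329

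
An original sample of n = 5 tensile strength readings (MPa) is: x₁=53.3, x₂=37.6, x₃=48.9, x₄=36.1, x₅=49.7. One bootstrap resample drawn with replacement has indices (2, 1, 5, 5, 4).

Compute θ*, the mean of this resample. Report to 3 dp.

Resample values: 37.6, 53.3, 49.7, 49.7, 36.1.
Mean = (37.6 + 53.3 + 49.7 + 49.7 + 36.1) / 5 = 226.40 / 5 = 45.280

θ* = 45.280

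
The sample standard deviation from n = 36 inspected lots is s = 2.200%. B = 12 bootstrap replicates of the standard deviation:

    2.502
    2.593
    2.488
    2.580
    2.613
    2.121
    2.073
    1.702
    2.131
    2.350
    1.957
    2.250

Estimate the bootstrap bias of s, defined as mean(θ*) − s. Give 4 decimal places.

mean(θ*) = (2.502 + 2.593 + 2.488 + 2.580 + 2.613 + 2.121 + 2.073 + 1.702 + 2.131 + 2.350 + 1.957 + 2.250) / 12 = 2.28000
bias = 2.28000 − 2.200

bias = +0.0800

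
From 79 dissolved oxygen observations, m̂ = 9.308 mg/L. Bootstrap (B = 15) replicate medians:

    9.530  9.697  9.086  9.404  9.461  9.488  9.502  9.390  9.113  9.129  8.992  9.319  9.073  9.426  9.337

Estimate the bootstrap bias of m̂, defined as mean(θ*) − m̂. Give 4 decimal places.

bias = +0.0218

mean(θ*) = (9.530 + 9.697 + 9.086 + 9.404 + 9.461 + 9.488 + 9.502 + 9.390 + 9.113 + 9.129 + 8.992 + 9.319 + 9.073 + 9.426 + 9.337) / 15 = 9.32980
bias = 9.32980 − 9.308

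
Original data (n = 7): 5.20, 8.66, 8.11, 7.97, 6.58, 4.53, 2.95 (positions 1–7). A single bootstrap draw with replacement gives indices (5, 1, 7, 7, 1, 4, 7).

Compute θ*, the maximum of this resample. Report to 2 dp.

Resample values: 6.58, 5.20, 2.95, 2.95, 5.20, 7.97, 2.95.
Maximum = 7.97

θ* = 7.97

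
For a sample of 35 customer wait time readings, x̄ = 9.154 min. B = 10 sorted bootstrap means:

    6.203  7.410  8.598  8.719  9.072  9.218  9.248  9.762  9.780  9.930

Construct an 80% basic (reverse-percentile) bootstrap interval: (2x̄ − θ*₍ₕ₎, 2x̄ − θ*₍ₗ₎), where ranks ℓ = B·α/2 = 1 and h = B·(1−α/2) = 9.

Percentile endpoints at ranks 1 and 9: θ*₍1₎ = 6.203, θ*₍9₎ = 9.780.
Basic interval reflects these around x̄:
  lower = 2 × 9.154 − 9.780 = 8.528
  upper = 2 × 9.154 − 6.203 = 12.105

(8.528, 12.105)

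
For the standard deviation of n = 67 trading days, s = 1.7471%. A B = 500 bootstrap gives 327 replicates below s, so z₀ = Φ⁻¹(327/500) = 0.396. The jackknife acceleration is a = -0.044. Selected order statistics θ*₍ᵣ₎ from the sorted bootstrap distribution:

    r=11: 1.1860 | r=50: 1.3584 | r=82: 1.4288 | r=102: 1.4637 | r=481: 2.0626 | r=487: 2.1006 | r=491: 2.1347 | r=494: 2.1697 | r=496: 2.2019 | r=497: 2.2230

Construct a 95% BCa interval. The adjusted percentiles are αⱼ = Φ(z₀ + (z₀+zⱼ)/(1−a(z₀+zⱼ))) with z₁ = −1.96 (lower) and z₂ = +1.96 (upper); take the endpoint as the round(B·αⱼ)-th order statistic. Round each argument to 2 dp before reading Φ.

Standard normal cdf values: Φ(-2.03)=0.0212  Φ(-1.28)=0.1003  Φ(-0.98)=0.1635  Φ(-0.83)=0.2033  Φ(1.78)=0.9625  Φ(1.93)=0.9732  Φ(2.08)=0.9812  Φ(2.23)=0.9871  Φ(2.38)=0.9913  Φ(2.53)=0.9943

(1.3584, 2.2230)

Lower: z₀ + z₁ = 0.396 + (-1.960) = -1.564; 1 − a(z₀+z₁) = 1 − (-0.044)(-1.564) = 0.9312; argument = 0.396 + (-1.564)/0.9312 = -1.2836 → -1.28.
α₁ = Φ(-1.28) = 0.1003; rank = round(500 × 0.1003) = 50; θ*₍50₎ = 1.3584.
Upper: z₀ + z₂ = 2.356; 1 − a(z₀+z₂) = 1.1037; argument = 2.5307 → 2.53; α₂ = 0.9943; rank = 497; θ*₍497₎ = 2.2230.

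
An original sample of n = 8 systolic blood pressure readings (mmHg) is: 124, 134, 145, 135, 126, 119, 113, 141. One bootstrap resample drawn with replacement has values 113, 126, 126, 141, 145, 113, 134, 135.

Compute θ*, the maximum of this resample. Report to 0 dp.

Maximum = 145

θ* = 145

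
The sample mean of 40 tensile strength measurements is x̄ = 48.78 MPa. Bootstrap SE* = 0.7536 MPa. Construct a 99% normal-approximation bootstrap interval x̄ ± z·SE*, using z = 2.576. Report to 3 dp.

(46.839, 50.721)

Margin = 2.576 × 0.7536 = 1.9413
Interval: 48.78 ± 1.9413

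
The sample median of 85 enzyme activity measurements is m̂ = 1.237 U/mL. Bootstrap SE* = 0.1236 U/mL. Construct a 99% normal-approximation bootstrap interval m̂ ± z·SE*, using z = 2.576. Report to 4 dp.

Margin = 2.576 × 0.1236 = 0.31839
Interval: 1.237 ± 0.31839

(0.9186, 1.5554)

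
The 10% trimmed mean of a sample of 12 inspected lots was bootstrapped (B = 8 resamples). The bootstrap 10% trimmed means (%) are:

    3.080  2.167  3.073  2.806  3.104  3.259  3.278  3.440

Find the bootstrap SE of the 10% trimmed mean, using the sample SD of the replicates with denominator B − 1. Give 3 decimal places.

SE* = 0.394

Bootstrap SE is the standard deviation of the 8 replicate 10% trimmed means.
Mean of replicates: (3.080 + 2.167 + 3.073 + 2.806 + 3.104 + 3.259 + 3.278 + 3.440) / 8 = 24.2070 / 8 = 3.0259
Sum of squared deviations: (+0.0541)² + (−0.8589)² + (+0.0471)² + (−0.2199)² + (+0.0781)² + (+0.2331)² + (+0.2521)² + (+0.4141)² = 1.0867
Variance = 1.0867 / 7 = 0.1552
SE* = √0.1552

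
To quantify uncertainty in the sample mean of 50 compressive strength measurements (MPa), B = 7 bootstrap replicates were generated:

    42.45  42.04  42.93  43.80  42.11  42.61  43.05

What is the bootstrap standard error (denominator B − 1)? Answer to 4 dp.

Bootstrap SE is the standard deviation of the 7 replicate means.
Mean of replicates: (42.45 + 42.04 + 42.93 + 43.80 + 42.11 + 42.61 + 43.05) / 7 = 298.99000 / 7 = 42.71286
Sum of squared deviations: (−0.26286)² + (−0.67286)² + (+0.21714)² + (+1.08714)² + (−0.60286)² + (−0.10286)² + (+0.33714)² = 2.23854
Variance = 2.23854 / 6 = 0.37309
SE* = √0.37309

SE* = 0.6108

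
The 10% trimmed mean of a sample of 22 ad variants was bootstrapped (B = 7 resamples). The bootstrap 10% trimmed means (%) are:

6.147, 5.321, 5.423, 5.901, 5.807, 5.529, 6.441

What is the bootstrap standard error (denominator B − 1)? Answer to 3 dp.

Bootstrap SE is the standard deviation of the 7 replicate 10% trimmed means.
Mean of replicates: (6.147 + 5.321 + 5.423 + 5.901 + 5.807 + 5.529 + 6.441) / 7 = 40.5690 / 7 = 5.7956
Sum of squared deviations: (+0.3514)² + (−0.4746)² + (−0.3726)² + (+0.1054)² + (+0.0114)² + (−0.2666)² + (+0.6454)² = 0.9864
Variance = 0.9864 / 6 = 0.1644
SE* = √0.1644

SE* = 0.405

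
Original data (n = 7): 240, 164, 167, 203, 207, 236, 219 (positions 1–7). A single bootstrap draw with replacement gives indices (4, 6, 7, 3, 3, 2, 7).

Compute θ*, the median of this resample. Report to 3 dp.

θ* = 203.000

Resample values: 203, 236, 219, 167, 167, 164, 219.
Sorted: 164, 167, 167, 203, 219, 219, 236
Median = middle value = 203.000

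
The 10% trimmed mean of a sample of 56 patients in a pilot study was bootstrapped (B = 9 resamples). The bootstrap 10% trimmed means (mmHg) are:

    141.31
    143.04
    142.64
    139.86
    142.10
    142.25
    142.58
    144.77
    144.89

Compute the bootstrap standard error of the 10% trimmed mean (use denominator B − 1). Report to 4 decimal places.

Bootstrap SE is the standard deviation of the 9 replicate 10% trimmed means.
Mean of replicates: (141.31 + 143.04 + 142.64 + 139.86 + 142.10 + 142.25 + 142.58 + 144.77 + 144.89) / 9 = 1283.44000 / 9 = 142.60444
Sum of squared deviations: (−1.29444)² + (+0.43556)² + (+0.03556)² + (−2.74444)² + (−0.50444)² + (−0.35444)² + (−0.02444)² + (+2.16556)² + (+2.28556)² = 19.69262
Variance = 19.69262 / 8 = 2.46158
SE* = √2.46158

SE* = 1.5689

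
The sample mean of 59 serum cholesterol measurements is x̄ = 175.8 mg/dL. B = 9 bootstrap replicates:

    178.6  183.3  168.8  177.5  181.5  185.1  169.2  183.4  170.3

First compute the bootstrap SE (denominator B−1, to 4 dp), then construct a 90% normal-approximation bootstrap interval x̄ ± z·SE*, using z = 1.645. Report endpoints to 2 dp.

(165.08, 186.52)

Mean of replicates = 177.5222; sum of squared deviations = 339.8356; SE* = √(339.8356/8) = 6.5176
Margin = 1.645 × 6.5176 = 10.721
Interval: 175.8 ± 10.721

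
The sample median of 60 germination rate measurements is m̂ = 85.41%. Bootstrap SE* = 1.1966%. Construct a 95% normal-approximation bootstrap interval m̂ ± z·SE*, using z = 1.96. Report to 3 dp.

Margin = 1.96 × 1.1966 = 2.3453
Interval: 85.41 ± 2.3453

(83.065, 87.755)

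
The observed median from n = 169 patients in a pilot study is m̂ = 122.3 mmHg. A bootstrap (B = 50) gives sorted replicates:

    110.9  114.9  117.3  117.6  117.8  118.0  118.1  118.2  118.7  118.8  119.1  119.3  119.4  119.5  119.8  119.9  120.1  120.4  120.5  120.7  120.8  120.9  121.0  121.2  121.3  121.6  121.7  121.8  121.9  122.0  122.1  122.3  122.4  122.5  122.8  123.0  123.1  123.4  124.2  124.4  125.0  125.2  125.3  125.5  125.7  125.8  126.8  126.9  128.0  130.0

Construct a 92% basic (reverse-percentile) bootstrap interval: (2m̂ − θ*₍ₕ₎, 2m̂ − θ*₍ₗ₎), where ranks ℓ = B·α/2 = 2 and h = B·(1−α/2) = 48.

Percentile endpoints at ranks 2 and 48: θ*₍2₎ = 114.9, θ*₍48₎ = 126.9.
Basic interval reflects these around m̂:
  lower = 2 × 122.3 − 126.9 = 117.7
  upper = 2 × 122.3 − 114.9 = 129.7

(117.7, 129.7)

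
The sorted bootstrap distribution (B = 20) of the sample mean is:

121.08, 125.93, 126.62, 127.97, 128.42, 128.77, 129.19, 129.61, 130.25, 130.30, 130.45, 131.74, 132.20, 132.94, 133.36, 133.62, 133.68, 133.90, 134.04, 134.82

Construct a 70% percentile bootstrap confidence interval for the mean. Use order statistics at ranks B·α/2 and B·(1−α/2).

(126.62, 133.68)

α = 0.30; lower rank = 20 × 0.150 = 3; upper rank = 20 × 0.850 = 17.
The 3rd smallest replicate is 126.62; the 17th is 133.68.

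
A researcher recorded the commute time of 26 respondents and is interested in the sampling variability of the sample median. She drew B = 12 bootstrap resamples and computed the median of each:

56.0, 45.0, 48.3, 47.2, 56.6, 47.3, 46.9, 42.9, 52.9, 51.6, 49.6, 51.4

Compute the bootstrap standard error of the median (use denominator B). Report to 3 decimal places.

SE* = 4.022

Bootstrap SE is the standard deviation of the 12 replicate medians.
Mean of replicates: (56.0 + 45.0 + 48.3 + 47.2 + 56.6 + 47.3 + 46.9 + 42.9 + 52.9 + 51.6 + 49.6 + 51.4) / 12 = 595.7000 / 12 = 49.6417
Sum of squared deviations: (+6.3583)² + (−4.6417)² + (−1.3417)² + (−2.4417)² + (+6.9583)² + (−2.3417)² + (−2.7417)² + (−6.7417)² + (+3.2583)² + (+1.9583)² + (−0.0417)² + (+1.7583)² = 194.1492
Variance = 194.1492 / 12 = 16.1791
SE* = √16.1791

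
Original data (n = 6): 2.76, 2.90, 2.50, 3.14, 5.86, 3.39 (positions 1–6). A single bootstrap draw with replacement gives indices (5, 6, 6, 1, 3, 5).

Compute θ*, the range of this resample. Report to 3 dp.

Resample values: 5.86, 3.39, 3.39, 2.76, 2.50, 5.86.
Range = 5.86 − 2.50 = 3.360

θ* = 3.360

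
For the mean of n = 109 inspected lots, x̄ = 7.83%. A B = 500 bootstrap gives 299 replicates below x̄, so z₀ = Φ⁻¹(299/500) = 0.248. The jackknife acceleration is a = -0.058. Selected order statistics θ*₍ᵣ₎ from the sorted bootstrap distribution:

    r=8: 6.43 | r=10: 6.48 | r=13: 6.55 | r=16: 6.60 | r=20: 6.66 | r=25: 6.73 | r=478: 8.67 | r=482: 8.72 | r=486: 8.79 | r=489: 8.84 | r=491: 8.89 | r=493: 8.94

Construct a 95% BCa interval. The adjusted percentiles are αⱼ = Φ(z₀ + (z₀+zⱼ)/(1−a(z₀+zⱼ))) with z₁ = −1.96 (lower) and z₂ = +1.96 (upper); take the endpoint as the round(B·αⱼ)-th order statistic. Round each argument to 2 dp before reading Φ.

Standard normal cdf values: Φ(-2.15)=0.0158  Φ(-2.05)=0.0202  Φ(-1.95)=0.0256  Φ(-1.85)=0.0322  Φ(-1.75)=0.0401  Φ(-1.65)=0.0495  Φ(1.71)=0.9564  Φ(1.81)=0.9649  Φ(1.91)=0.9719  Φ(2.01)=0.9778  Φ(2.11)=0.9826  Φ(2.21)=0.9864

Lower: z₀ + z₁ = 0.248 + (-1.960) = -1.712; 1 − a(z₀+z₁) = 1 − (-0.058)(-1.712) = 0.9007; argument = 0.248 + (-1.712)/0.9007 = -1.6527 → -1.65.
α₁ = Φ(-1.65) = 0.0495; rank = round(500 × 0.0495) = 25; θ*₍25₎ = 6.73.
Upper: z₀ + z₂ = 2.208; 1 − a(z₀+z₂) = 1.1281; argument = 2.2053 → 2.21; α₂ = 0.9864; rank = 493; θ*₍493₎ = 8.94.

(6.73, 8.94)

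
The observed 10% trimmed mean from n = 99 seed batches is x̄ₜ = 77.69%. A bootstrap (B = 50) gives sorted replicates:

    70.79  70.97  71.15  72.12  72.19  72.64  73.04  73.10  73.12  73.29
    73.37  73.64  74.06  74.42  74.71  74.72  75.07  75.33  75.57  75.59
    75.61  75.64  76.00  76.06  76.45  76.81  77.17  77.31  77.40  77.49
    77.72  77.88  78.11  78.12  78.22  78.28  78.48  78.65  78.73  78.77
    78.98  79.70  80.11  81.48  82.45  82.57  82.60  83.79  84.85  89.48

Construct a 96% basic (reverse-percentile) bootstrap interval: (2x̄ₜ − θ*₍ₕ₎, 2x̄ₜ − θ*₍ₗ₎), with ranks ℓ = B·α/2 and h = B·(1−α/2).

(70.53, 84.59)

Percentile endpoints at ranks 1 and 49: θ*₍1₎ = 70.79, θ*₍49₎ = 84.85.
Basic interval reflects these around x̄ₜ:
  lower = 2 × 77.69 − 84.85 = 70.53
  upper = 2 × 77.69 − 70.79 = 84.59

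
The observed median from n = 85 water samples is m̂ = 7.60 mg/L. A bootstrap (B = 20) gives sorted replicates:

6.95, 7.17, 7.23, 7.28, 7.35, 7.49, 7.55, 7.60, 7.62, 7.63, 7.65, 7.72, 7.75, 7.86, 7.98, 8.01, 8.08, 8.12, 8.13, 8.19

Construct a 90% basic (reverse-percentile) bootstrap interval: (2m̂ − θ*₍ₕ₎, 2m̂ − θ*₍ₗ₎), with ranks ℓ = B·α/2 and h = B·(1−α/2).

Percentile endpoints at ranks 1 and 19: θ*₍1₎ = 6.95, θ*₍19₎ = 8.13.
Basic interval reflects these around m̂:
  lower = 2 × 7.60 − 8.13 = 7.07
  upper = 2 × 7.60 − 6.95 = 8.25

(7.07, 8.25)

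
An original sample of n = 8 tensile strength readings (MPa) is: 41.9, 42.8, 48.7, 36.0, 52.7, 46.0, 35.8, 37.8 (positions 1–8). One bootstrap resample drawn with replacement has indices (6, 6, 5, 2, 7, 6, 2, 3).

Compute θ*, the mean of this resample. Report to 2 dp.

θ* = 45.10

Resample values: 46.0, 46.0, 52.7, 42.8, 35.8, 46.0, 42.8, 48.7.
Mean = (46.0 + 46.0 + 52.7 + 42.8 + 35.8 + 46.0 + 42.8 + 48.7) / 8 = 360.80 / 8 = 45.10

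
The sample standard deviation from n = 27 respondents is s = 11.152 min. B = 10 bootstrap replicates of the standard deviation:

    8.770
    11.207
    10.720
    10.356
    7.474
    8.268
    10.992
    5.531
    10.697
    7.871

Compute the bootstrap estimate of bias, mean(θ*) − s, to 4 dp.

mean(θ*) = (8.770 + 11.207 + 10.720 + 10.356 + 7.474 + 8.268 + 10.992 + 5.531 + 10.697 + 7.871) / 10 = 9.18860
bias = 9.18860 − 11.152

bias = −1.9634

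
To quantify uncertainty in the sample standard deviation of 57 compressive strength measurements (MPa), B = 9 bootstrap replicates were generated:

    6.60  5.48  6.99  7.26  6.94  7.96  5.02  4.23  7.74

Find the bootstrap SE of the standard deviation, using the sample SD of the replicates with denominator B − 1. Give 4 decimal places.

Bootstrap SE is the standard deviation of the 9 replicate standard deviations.
Mean of replicates: (6.60 + 5.48 + 6.99 + 7.26 + 6.94 + 7.96 + 5.02 + 4.23 + 7.74) / 9 = 58.22000 / 9 = 6.46889
Sum of squared deviations: (+0.13111)² + (−0.98889)² + (+0.52111)² + (+0.79111)² + (+0.47111)² + (+1.49111)² + (−1.44889)² + (−2.23889)² + (+1.27111)² = 13.06549
Variance = 13.06549 / 8 = 1.63319
SE* = √1.63319

SE* = 1.2780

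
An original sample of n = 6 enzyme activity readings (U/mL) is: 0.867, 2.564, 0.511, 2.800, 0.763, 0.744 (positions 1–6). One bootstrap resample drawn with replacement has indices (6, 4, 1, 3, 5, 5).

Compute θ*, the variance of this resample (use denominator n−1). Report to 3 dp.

Resample values: 0.744, 2.800, 0.867, 0.511, 0.763, 0.763.
Mean = 1.0747; sum of squared deviations = 3.6412
s² = 3.6412 / 5 = 0.7282

θ* = 0.728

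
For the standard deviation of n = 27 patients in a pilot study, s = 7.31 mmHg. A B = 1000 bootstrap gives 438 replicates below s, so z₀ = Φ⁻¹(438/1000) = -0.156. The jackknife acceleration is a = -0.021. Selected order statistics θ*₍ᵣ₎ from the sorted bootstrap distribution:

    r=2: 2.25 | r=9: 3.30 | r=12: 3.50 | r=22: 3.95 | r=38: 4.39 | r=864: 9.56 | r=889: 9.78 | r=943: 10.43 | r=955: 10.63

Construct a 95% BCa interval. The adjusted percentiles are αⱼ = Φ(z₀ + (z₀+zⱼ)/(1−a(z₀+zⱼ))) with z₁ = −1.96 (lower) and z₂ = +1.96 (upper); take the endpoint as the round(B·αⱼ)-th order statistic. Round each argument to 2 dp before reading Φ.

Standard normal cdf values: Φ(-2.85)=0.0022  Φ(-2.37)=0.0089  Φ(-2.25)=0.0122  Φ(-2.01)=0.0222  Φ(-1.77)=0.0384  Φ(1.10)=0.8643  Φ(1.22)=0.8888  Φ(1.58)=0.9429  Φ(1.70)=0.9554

(3.30, 10.43)

Lower: z₀ + z₁ = -0.156 + (-1.960) = -2.116; 1 − a(z₀+z₁) = 1 − (-0.021)(-2.116) = 0.9556; argument = -0.156 + (-2.116)/0.9556 = -2.3704 → -2.37.
α₁ = Φ(-2.37) = 0.0089; rank = round(1000 × 0.0089) = 9; θ*₍9₎ = 3.30.
Upper: z₀ + z₂ = 1.804; 1 − a(z₀+z₂) = 1.0379; argument = 1.5822 → 1.58; α₂ = 0.9429; rank = 943; θ*₍943₎ = 10.43.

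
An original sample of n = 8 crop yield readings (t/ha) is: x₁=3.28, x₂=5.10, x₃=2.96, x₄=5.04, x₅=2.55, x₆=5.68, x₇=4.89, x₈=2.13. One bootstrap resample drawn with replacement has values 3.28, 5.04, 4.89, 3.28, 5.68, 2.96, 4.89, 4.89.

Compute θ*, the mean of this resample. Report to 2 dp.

Mean = (3.28 + 5.04 + 4.89 + 3.28 + 5.68 + 2.96 + 4.89 + 4.89) / 8 = 34.910 / 8 = 4.36

θ* = 4.36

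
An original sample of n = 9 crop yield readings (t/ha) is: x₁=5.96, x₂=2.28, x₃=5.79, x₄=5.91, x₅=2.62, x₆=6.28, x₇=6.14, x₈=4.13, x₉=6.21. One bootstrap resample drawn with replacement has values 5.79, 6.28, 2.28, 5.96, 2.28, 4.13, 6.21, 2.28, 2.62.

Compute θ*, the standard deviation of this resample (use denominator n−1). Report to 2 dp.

θ* = 1.86

Mean = 4.2033; sum of squared deviations = 27.5526
s² = 27.5526 / 8 = 3.4441
s = √3.4441 = 1.86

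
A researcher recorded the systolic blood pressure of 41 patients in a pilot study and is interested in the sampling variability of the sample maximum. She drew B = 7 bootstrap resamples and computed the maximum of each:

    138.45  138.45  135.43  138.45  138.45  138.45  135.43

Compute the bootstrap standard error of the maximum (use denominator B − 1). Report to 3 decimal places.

Bootstrap SE is the standard deviation of the 7 replicate maximums.
Mean of replicates: (138.45 + 138.45 + 135.43 + 138.45 + 138.45 + 138.45 + 135.43) / 7 = 963.1100 / 7 = 137.5871
Sum of squared deviations: (+0.8629)² + (+0.8629)² + (−2.1571)² + (+0.8629)² + (+0.8629)² + (+0.8629)² + (−2.1571)² = 13.0291
Variance = 13.0291 / 6 = 2.1715
SE* = √2.1715

SE* = 1.474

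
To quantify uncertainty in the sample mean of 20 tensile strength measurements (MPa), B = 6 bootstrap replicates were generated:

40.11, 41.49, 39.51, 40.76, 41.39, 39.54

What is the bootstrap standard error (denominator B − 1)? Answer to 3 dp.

Bootstrap SE is the standard deviation of the 6 replicate means.
Mean of replicates: (40.11 + 41.49 + 39.51 + 40.76 + 41.39 + 39.54) / 6 = 242.8000 / 6 = 40.4667
Sum of squared deviations: (−0.3567)² + (+1.0233)² + (−0.9567)² + (+0.2933)² + (+0.9233)² + (−0.9267)² = 3.8869
Variance = 3.8869 / 5 = 0.7774
SE* = √0.7774

SE* = 0.882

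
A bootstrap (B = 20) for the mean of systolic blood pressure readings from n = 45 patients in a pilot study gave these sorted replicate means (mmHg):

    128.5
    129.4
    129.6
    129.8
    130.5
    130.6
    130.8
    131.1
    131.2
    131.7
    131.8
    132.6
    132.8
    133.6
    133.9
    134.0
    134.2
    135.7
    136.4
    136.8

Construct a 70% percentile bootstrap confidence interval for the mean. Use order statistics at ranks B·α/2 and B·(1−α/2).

(129.6, 134.2)

α = 0.30; lower rank = 20 × 0.150 = 3; upper rank = 20 × 0.850 = 17.
The 3rd smallest replicate is 129.6; the 17th is 134.2.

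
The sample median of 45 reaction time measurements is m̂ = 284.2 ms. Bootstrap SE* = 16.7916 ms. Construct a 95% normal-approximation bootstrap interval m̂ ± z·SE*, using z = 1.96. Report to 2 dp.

(251.29, 317.11)

Margin = 1.96 × 16.7916 = 32.912
Interval: 284.2 ± 32.912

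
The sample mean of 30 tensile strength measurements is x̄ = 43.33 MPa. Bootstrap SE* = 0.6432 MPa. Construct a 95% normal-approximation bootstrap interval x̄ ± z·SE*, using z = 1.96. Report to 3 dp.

(42.069, 44.591)

Margin = 1.96 × 0.6432 = 1.2607
Interval: 43.33 ± 1.2607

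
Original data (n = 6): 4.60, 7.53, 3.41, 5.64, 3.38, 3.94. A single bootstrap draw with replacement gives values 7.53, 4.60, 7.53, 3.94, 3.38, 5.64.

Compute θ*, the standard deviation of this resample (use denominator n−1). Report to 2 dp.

θ* = 1.79

Mean = 5.4367; sum of squared deviations = 15.9753
s² = 15.9753 / 5 = 3.1951
s = √3.1951 = 1.79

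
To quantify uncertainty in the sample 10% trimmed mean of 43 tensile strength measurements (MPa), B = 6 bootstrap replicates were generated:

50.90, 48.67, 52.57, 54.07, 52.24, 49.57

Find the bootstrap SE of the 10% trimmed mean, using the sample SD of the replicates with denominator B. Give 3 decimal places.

SE* = 1.836

Bootstrap SE is the standard deviation of the 6 replicate 10% trimmed means.
Mean of replicates: (50.90 + 48.67 + 52.57 + 54.07 + 52.24 + 49.57) / 6 = 308.0200 / 6 = 51.3367
Sum of squared deviations: (−0.4367)² + (−2.6667)² + (+1.2333)² + (+2.7333)² + (+0.9033)² + (−1.7667)² = 20.2311
Variance = 20.2311 / 6 = 3.3719
SE* = √3.3719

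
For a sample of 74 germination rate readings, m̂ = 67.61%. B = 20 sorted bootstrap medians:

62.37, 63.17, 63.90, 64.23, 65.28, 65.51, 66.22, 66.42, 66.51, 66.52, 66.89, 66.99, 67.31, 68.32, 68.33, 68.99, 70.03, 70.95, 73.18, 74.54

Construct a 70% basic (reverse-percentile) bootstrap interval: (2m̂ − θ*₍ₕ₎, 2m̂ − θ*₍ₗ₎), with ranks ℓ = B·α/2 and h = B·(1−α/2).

Percentile endpoints at ranks 3 and 17: θ*₍3₎ = 63.90, θ*₍17₎ = 70.03.
Basic interval reflects these around m̂:
  lower = 2 × 67.61 − 70.03 = 65.19
  upper = 2 × 67.61 − 63.90 = 71.32

(65.19, 71.32)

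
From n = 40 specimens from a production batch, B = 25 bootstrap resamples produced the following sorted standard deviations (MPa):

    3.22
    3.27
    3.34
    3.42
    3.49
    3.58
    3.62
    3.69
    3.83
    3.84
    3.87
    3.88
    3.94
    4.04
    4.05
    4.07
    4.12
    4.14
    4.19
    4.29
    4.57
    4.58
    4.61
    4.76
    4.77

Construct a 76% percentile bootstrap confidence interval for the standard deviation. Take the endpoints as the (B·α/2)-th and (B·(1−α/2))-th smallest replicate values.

α = 0.24; lower rank = 25 × 0.120 = 3; upper rank = 25 × 0.880 = 22.
The 3rd smallest replicate is 3.34; the 22nd is 4.58.

(3.34, 4.58)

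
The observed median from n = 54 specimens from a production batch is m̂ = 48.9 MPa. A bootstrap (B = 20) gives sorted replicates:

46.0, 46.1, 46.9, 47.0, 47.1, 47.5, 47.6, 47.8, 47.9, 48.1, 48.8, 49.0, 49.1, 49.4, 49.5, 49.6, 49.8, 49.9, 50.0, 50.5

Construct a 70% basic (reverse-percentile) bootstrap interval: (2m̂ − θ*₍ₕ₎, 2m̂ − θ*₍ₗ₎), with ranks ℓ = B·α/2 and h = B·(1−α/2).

Percentile endpoints at ranks 3 and 17: θ*₍3₎ = 46.9, θ*₍17₎ = 49.8.
Basic interval reflects these around m̂:
  lower = 2 × 48.9 − 49.8 = 48.0
  upper = 2 × 48.9 − 46.9 = 50.9

(48.0, 50.9)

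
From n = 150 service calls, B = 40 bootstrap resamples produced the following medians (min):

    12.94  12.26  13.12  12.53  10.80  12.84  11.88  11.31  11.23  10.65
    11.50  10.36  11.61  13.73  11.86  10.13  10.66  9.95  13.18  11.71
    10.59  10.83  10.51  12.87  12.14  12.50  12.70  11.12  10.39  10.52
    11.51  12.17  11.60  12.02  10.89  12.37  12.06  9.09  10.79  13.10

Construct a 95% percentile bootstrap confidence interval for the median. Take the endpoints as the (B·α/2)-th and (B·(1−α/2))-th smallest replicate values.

(9.09, 13.18)

Sorted replicates: 9.09, 9.95, 10.13, 10.36, 10.39, 10.51, 10.52, 10.59, 10.65, 10.66, 10.79, 10.80, 10.83, 10.89, 11.12, 11.23, 11.31, 11.50, 11.51, 11.60, 11.61, 11.71, 11.86, 11.88, 12.02, 12.06, 12.14, 12.17, 12.26, 12.37, 12.50, 12.53, 12.70, 12.84, 12.87, 12.94, 13.10, 13.12, 13.18, 13.73
α = 0.05; lower rank = 40 × 0.025 = 1; upper rank = 40 × 0.975 = 39.
The 1st smallest replicate is 9.09; the 39th is 13.18.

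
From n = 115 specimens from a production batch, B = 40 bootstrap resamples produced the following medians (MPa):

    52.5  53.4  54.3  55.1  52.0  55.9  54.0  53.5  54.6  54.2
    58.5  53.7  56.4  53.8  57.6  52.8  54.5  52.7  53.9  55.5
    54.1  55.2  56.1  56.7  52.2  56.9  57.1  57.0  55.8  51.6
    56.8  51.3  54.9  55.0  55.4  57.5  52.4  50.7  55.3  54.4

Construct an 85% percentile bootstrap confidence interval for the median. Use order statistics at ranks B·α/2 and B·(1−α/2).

Sorted replicates: 50.7, 51.3, 51.6, 52.0, 52.2, 52.4, 52.5, 52.7, 52.8, 53.4, 53.5, 53.7, 53.8, 53.9, 54.0, 54.1, 54.2, 54.3, 54.4, 54.5, 54.6, 54.9, 55.0, 55.1, 55.2, 55.3, 55.4, 55.5, 55.8, 55.9, 56.1, 56.4, 56.7, 56.8, 56.9, 57.0, 57.1, 57.5, 57.6, 58.5
α = 0.15; lower rank = 40 × 0.075 = 3; upper rank = 40 × 0.925 = 37.
The 3rd smallest replicate is 51.6; the 37th is 57.1.

(51.6, 57.1)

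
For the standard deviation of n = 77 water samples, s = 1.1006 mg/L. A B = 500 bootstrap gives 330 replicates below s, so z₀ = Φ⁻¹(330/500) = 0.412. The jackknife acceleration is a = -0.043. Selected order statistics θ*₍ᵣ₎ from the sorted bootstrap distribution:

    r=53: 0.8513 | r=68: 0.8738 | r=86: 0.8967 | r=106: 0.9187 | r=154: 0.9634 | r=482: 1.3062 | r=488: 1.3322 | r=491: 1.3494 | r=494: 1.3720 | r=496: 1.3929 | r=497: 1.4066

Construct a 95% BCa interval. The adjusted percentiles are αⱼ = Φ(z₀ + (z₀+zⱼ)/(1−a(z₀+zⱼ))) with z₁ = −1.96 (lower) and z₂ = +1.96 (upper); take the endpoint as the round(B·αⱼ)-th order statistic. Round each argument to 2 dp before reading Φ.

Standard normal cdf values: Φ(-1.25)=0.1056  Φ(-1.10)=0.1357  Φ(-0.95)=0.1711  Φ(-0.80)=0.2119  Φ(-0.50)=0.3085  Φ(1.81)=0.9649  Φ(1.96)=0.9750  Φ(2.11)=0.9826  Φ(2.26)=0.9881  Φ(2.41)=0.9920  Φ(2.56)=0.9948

Lower: z₀ + z₁ = 0.412 + (-1.960) = -1.548; 1 − a(z₀+z₁) = 1 − (-0.043)(-1.548) = 0.9334; argument = 0.412 + (-1.548)/0.9334 = -1.2464 → -1.25.
α₁ = Φ(-1.25) = 0.1056; rank = round(500 × 0.1056) = 53; θ*₍53₎ = 0.8513.
Upper: z₀ + z₂ = 2.372; 1 − a(z₀+z₂) = 1.1020; argument = 2.5645 → 2.56; α₂ = 0.9948; rank = 497; θ*₍497₎ = 1.4066.

(0.8513, 1.4066)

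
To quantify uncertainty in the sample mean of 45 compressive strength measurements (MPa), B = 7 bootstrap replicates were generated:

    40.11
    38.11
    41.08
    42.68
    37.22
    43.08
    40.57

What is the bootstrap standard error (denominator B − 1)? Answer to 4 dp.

Bootstrap SE is the standard deviation of the 7 replicate means.
Mean of replicates: (40.11 + 38.11 + 41.08 + 42.68 + 37.22 + 43.08 + 40.57) / 7 = 282.85000 / 7 = 40.40714
Sum of squared deviations: (−0.29714)² + (−2.29714)² + (+0.67286)² + (+2.27286)² + (−3.18714)² + (+2.67286)² + (+0.16286)² = 28.31234
Variance = 28.31234 / 6 = 4.71872
SE* = √4.71872

SE* = 2.1723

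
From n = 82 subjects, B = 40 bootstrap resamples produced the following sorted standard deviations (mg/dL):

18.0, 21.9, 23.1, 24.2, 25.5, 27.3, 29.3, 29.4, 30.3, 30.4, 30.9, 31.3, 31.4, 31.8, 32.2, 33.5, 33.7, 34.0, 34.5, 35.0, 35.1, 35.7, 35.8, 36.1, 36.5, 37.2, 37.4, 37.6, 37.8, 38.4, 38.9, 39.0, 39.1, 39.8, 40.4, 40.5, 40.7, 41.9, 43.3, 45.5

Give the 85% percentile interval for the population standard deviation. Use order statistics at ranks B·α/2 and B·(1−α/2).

α = 0.15; lower rank = 40 × 0.075 = 3; upper rank = 40 × 0.925 = 37.
The 3rd smallest replicate is 23.1; the 37th is 40.7.

(23.1, 40.7)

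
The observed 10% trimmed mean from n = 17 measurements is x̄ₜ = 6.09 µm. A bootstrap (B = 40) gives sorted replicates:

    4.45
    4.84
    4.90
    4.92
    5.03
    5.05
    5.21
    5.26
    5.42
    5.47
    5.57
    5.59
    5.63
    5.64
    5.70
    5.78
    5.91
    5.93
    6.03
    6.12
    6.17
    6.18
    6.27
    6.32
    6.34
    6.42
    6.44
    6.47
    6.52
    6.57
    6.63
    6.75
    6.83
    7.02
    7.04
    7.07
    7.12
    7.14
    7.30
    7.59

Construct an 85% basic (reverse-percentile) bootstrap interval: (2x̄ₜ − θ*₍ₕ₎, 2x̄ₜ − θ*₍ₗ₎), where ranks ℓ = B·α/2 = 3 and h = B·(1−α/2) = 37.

(5.06, 7.28)

Percentile endpoints at ranks 3 and 37: θ*₍3₎ = 4.90, θ*₍37₎ = 7.12.
Basic interval reflects these around x̄ₜ:
  lower = 2 × 6.09 − 7.12 = 5.06
  upper = 2 × 6.09 − 4.90 = 7.28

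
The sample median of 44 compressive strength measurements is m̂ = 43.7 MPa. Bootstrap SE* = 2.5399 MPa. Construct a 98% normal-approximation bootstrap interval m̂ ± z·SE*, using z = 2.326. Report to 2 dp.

Margin = 2.326 × 2.5399 = 5.908
Interval: 43.7 ± 5.908

(37.79, 49.61)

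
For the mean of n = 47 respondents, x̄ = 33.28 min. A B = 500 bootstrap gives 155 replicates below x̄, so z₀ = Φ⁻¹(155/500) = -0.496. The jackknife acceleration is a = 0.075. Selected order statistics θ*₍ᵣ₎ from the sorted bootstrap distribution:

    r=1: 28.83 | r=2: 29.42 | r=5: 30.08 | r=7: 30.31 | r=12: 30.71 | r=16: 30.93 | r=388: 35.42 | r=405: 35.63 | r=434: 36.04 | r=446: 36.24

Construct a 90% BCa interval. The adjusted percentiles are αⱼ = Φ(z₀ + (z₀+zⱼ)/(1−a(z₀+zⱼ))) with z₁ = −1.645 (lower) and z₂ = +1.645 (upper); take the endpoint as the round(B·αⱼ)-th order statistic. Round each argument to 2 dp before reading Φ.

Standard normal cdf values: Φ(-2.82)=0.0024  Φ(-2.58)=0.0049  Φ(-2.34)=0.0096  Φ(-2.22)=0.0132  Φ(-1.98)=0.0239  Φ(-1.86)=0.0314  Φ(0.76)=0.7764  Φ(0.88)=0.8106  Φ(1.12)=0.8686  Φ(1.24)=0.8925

Lower: z₀ + z₁ = -0.496 + (-1.645) = -2.141; 1 − a(z₀+z₁) = 1 − (0.075)(-2.141) = 1.1606; argument = -0.496 + (-2.141)/1.1606 = -2.3408 → -2.34.
α₁ = Φ(-2.34) = 0.0096; rank = round(500 × 0.0096) = 5; θ*₍5₎ = 30.08.
Upper: z₀ + z₂ = 1.149; 1 − a(z₀+z₂) = 0.9138; argument = 0.7614 → 0.76; α₂ = 0.7764; rank = 388; θ*₍388₎ = 35.42.

(30.08, 35.42)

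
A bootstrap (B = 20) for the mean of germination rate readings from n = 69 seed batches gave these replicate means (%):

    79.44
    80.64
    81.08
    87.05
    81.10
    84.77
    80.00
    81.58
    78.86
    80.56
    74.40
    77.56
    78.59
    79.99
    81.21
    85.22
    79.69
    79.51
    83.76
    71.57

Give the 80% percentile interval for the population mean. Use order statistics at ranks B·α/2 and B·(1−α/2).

(74.40, 84.77)

Sorted replicates: 71.57, 74.40, 77.56, 78.59, 78.86, 79.44, 79.51, 79.69, 79.99, 80.00, 80.56, 80.64, 81.08, 81.10, 81.21, 81.58, 83.76, 84.77, 85.22, 87.05
α = 0.20; lower rank = 20 × 0.100 = 2; upper rank = 20 × 0.900 = 18.
The 2nd smallest replicate is 74.40; the 18th is 84.77.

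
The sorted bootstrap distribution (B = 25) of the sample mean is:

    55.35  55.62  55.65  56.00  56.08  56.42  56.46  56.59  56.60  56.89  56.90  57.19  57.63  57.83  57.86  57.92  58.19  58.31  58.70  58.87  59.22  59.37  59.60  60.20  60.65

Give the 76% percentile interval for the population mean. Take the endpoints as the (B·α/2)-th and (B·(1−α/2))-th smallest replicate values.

α = 0.24; lower rank = 25 × 0.120 = 3; upper rank = 25 × 0.880 = 22.
The 3rd smallest replicate is 55.65; the 22nd is 59.37.

(55.65, 59.37)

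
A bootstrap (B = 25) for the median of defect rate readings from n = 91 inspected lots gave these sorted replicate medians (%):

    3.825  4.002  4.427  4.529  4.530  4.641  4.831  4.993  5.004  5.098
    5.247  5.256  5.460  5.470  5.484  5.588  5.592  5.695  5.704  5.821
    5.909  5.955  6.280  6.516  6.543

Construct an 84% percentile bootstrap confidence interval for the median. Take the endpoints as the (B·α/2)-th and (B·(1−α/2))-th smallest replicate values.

(4.002, 6.280)

α = 0.16; lower rank = 25 × 0.080 = 2; upper rank = 25 × 0.920 = 23.
The 2nd smallest replicate is 4.002; the 23rd is 6.280.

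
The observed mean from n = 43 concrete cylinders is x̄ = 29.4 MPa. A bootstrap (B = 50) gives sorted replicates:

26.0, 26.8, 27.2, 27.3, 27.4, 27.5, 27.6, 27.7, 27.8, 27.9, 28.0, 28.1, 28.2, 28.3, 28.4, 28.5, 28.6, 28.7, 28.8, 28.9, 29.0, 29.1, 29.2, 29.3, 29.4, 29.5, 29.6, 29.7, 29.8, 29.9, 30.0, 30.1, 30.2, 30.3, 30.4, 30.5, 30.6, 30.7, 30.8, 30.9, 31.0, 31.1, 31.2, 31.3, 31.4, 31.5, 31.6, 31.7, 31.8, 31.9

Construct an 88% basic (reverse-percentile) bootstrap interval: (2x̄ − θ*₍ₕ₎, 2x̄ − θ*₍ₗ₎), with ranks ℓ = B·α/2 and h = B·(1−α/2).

Percentile endpoints at ranks 3 and 47: θ*₍3₎ = 27.2, θ*₍47₎ = 31.6.
Basic interval reflects these around x̄:
  lower = 2 × 29.4 − 31.6 = 27.2
  upper = 2 × 29.4 − 27.2 = 31.6

(27.2, 31.6)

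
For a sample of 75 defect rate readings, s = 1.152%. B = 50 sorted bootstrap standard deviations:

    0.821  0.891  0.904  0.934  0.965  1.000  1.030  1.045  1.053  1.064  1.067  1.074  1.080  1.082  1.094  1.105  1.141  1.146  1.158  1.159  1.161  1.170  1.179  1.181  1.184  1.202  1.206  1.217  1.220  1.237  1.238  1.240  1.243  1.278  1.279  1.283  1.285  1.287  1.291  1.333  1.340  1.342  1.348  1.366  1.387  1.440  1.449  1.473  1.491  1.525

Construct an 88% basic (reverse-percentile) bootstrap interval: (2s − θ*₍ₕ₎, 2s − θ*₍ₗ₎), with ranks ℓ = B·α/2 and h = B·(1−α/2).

(0.855, 1.400)

Percentile endpoints at ranks 3 and 47: θ*₍3₎ = 0.904, θ*₍47₎ = 1.449.
Basic interval reflects these around s:
  lower = 2 × 1.152 − 1.449 = 0.855
  upper = 2 × 1.152 − 0.904 = 1.400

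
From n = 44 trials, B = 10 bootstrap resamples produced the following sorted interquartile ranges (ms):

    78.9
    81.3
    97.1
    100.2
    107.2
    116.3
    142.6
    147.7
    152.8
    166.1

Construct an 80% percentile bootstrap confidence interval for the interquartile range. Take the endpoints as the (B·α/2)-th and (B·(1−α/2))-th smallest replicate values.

(78.9, 152.8)

α = 0.20; lower rank = 10 × 0.100 = 1; upper rank = 10 × 0.900 = 9.
The 1st smallest replicate is 78.9; the 9th is 152.8.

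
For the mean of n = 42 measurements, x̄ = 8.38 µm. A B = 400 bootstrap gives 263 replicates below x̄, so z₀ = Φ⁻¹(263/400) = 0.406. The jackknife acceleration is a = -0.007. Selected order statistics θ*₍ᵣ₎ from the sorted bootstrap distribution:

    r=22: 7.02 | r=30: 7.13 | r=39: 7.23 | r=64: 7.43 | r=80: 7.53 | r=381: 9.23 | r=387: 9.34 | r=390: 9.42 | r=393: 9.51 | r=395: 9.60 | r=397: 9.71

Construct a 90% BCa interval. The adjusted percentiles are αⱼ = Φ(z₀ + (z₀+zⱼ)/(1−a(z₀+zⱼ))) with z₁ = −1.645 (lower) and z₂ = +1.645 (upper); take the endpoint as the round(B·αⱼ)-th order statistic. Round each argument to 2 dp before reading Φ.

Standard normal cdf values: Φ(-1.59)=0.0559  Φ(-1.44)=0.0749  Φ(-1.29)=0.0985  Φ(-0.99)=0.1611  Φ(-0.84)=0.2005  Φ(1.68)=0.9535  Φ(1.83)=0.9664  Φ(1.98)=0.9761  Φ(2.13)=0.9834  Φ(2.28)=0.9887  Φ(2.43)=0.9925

Lower: z₀ + z₁ = 0.406 + (-1.645) = -1.239; 1 − a(z₀+z₁) = 1 − (-0.007)(-1.239) = 0.9913; argument = 0.406 + (-1.239)/0.9913 = -0.8438 → -0.84.
α₁ = Φ(-0.84) = 0.2005; rank = round(400 × 0.2005) = 80; θ*₍80₎ = 7.53.
Upper: z₀ + z₂ = 2.051; 1 − a(z₀+z₂) = 1.0144; argument = 2.4280 → 2.43; α₂ = 0.9925; rank = 397; θ*₍397₎ = 9.71.

(7.53, 9.71)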